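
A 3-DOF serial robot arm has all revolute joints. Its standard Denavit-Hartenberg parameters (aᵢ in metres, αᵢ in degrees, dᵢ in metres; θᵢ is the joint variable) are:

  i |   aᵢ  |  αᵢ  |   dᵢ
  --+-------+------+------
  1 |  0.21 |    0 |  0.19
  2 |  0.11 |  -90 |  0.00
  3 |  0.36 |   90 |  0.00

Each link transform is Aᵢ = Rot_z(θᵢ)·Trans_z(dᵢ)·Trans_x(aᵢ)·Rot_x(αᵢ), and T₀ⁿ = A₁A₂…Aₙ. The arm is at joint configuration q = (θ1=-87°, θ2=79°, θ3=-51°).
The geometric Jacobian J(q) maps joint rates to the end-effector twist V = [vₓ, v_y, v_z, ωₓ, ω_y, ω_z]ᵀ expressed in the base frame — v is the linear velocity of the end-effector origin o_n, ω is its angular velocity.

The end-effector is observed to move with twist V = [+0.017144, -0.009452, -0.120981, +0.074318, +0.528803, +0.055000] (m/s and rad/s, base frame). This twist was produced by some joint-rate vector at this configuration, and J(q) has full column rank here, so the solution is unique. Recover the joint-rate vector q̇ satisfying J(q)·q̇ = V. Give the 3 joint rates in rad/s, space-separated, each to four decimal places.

o_n = [0.3443, -0.2566, 0.4698]
J₁: ẑ×o_n = [0.2566, 0.3443, -0.0000], ω = ẑ
J2: z=[0.0000, 0.0000, 1.0000] o=[0.0110, -0.2097, 0.1900] → [0.0468, 0.3333, -0.0000, 0.0000, 0.0000, 1.0000]
J3: z=[0.1392, 0.9903, 0.0000] o=[0.1199, -0.2250, 0.1900] → [0.2770, -0.0389, -0.2266, 0.1392, 0.9903, 0.0000]
q̇ = J⁺·V = [-0.6360, 0.6910, 0.5340]

-0.6360 0.6910 0.5340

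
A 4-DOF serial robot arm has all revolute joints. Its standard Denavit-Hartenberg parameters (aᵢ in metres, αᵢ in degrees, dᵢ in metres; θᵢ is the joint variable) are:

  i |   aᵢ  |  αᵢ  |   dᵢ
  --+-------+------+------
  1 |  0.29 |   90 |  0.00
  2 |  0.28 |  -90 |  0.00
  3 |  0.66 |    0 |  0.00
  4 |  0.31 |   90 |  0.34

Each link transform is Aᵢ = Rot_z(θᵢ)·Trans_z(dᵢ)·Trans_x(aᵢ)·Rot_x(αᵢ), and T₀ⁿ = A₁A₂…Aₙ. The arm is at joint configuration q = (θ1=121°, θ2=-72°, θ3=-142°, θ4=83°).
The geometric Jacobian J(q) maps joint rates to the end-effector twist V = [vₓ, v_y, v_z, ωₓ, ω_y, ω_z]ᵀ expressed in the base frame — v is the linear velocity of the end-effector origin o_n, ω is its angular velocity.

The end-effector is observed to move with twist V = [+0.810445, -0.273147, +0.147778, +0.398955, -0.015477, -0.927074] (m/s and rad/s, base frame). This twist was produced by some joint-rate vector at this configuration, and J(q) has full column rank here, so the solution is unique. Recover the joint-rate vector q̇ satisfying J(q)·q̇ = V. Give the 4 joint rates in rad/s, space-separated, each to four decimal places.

-0.8560 0.3340 0.0260 -0.2560

o_n = [0.2730, 0.8506, 0.1816]
J₁: ẑ×o_n = [-0.8506, 0.2730, 0.0000], ω = ẑ
J2: z=[0.8572, 0.5150, 0.0000] o=[-0.1494, 0.2486, 0.0000] → [0.0935, -0.1556, 0.2985, 0.8572, 0.5150, 0.0000]
J3: z=[-0.4898, 0.8152, 0.3090] o=[-0.1939, 0.3227, -0.2663] → [0.2020, 0.3636, -0.6392, -0.4898, 0.8152, 0.3090]
J4: z=[-0.4898, 0.8152, 0.3090] o=[0.2371, 0.3943, 0.2283] → [-0.1791, -0.0118, -0.2527, -0.4898, 0.8152, 0.3090]
q̇ = J⁺·V = [-0.8560, 0.3340, 0.0260, -0.2560]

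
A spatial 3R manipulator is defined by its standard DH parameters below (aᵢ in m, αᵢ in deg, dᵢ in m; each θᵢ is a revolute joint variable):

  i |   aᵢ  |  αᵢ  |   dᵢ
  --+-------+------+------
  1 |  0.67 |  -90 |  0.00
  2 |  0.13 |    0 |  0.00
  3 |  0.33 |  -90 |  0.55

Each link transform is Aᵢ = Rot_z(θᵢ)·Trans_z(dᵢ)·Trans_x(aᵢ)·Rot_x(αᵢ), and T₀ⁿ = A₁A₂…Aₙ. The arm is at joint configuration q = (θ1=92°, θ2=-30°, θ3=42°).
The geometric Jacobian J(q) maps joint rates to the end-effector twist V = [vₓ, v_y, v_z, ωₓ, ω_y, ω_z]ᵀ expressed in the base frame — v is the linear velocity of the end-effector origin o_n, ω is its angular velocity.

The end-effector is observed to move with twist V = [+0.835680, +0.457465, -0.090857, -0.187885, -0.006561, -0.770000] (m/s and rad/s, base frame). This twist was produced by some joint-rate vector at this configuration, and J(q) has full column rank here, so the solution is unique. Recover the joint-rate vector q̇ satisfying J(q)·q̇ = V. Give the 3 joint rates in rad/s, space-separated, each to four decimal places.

o_n = [-0.5882, 1.0855, -0.0036]
J₁: ẑ×o_n = [-1.0855, -0.5882, 0.0000], ω = ẑ
J2: z=[-0.9994, -0.0349, 0.0000] o=[-0.0234, 0.6696, 0.0000] → [0.0001, -0.0036, -0.4354, -0.9994, -0.0349, 0.0000]
J3: z=[-0.9994, -0.0349, 0.0000] o=[-0.0273, 0.7821, 0.0650] → [0.0024, -0.0686, -0.3228, -0.9994, -0.0349, 0.0000]
q̇ = J⁺·V = [-0.7700, 0.2680, -0.0800]

-0.7700 0.2680 -0.0800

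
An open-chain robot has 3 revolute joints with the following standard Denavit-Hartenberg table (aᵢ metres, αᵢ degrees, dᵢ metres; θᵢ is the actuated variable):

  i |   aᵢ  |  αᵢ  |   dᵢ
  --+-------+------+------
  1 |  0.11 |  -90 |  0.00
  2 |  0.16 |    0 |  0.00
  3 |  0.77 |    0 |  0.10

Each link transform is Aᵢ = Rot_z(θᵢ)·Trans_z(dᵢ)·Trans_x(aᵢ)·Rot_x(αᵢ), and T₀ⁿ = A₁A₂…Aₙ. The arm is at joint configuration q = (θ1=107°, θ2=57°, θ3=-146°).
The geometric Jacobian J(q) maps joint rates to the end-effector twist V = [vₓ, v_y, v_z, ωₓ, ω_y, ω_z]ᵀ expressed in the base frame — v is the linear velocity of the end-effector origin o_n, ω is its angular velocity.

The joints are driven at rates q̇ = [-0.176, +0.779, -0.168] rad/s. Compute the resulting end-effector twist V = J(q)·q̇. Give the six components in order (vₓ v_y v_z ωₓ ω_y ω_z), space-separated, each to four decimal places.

o_n = [-0.1572, 0.1721, 0.6357]
J₁: ẑ×o_n = [-0.1721, -0.1572, 0.0000], ω = ẑ
J2: z=[-0.9563, -0.2924, 0.0000] o=[-0.0322, 0.1052, 0.0000] → [-0.1859, 0.6079, -0.1006, -0.9563, -0.2924, 0.0000]
J3: z=[-0.9563, -0.2924, 0.0000] o=[-0.0576, 0.1885, -0.1342] → [-0.2251, 0.7362, -0.0134, -0.9563, -0.2924, 0.0000]
V = J·q̇ = [-0.0767, 0.3775, -0.0761, -0.5843, -0.1786, -0.1760]

-0.0767 0.3775 -0.0761 -0.5843 -0.1786 -0.1760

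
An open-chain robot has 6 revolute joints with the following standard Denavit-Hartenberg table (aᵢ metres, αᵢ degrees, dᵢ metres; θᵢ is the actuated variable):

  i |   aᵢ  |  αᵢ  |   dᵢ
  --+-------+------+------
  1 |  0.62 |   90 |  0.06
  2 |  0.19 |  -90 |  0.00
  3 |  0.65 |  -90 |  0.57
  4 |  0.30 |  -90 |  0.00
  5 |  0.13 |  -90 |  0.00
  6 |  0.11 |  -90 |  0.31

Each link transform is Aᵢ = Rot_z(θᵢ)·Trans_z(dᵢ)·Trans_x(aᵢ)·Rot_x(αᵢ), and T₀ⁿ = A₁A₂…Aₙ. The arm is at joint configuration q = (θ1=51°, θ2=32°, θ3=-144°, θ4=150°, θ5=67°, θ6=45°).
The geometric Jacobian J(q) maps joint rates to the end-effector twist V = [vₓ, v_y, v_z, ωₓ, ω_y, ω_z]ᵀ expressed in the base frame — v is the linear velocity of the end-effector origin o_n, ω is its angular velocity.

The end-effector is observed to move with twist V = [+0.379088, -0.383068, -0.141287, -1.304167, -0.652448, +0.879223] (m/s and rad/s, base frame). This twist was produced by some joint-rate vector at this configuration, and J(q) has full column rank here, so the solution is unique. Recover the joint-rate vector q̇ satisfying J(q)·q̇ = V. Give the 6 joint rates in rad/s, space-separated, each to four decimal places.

0.4310 0.1410 0.3600 -0.8670 0.4860 0.6580

o_n = [0.0607, -0.0894, 0.1893]
J₁: ẑ×o_n = [0.0894, 0.0607, -0.0000], ω = ẑ
J2: z=[0.7771, -0.6293, 0.0000] o=[0.3902, 0.4818, 0.0600] → [-0.0813, -0.1004, -0.6513, 0.7771, -0.6293, 0.0000]
J3: z=[-0.3335, -0.4118, 0.8480] o=[0.4916, 0.6071, 0.1607] → [0.5788, -0.3559, 0.0548, -0.3335, -0.4118, 0.8480]
J4: z=[0.9424, -0.1217, 0.3115] o=[0.3178, -0.2147, 0.3654] → [-0.0176, 0.0859, 0.0868, 0.9424, -0.1217, 0.3115]
J5: z=[-0.3013, 0.0949, 0.9488] o=[0.3613, 0.0817, 0.3496] → [0.1471, -0.3335, 0.0801, -0.3013, 0.0949, 0.9488]
J6: z=[-0.5018, -0.8619, -0.0732] o=[0.2559, 0.1465, 0.3096] → [0.0865, -0.0461, -0.0499, -0.5018, -0.8619, -0.0732]
q̇ = J⁺·V = [0.4310, 0.1410, 0.3600, -0.8670, 0.4860, 0.6580]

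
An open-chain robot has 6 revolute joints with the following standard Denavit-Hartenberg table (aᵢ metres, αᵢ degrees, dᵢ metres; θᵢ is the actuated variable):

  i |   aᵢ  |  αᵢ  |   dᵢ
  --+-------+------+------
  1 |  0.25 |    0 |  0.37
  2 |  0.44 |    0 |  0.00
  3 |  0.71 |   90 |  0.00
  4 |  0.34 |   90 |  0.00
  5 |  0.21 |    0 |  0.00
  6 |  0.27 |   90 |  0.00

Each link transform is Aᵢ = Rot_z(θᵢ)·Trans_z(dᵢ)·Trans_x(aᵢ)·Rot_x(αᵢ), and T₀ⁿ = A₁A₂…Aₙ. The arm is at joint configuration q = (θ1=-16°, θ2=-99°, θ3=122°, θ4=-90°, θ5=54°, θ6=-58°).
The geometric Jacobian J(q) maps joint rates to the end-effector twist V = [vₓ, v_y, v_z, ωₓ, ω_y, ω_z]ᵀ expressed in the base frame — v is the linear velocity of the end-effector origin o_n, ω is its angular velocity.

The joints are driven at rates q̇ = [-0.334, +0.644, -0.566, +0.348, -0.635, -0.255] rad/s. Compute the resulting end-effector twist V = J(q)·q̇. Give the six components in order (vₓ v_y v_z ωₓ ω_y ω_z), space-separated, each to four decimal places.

o_n = [0.7775, -0.5311, -0.3628]
J₁: ẑ×o_n = [0.5311, 0.7775, -0.0000], ω = ẑ
J2: z=[0.0000, 0.0000, 1.0000] o=[0.2403, -0.0689, 0.3700] → [0.4622, 0.5372, -0.0000, 0.0000, 0.0000, 1.0000]
J3: z=[0.0000, 0.0000, 1.0000] o=[0.0544, -0.4677, 0.3700] → [0.0634, 0.7231, -0.0000, 0.0000, 0.0000, 1.0000]
J4: z=[0.1219, -0.9925, 0.0000] o=[0.7591, -0.3812, 0.3700] → [0.7273, 0.0893, 0.0000, 0.1219, -0.9925, 0.0000]
J5: z=[-0.9925, -0.1219, -0.0000] o=[0.7591, -0.3812, 0.0300] → [0.0479, -0.3898, 0.1511, -0.9925, -0.1219, -0.0000]
J6: z=[-0.9925, -0.1219, -0.0000] o=[0.7798, -0.5498, -0.0934] → [0.0328, -0.2673, -0.0188, -0.9925, -0.1219, -0.0000]
V = J·q̇ = [0.2987, 0.0238, -0.0911, 0.9258, -0.2369, -0.2560]

0.2987 0.0238 -0.0911 0.9258 -0.2369 -0.2560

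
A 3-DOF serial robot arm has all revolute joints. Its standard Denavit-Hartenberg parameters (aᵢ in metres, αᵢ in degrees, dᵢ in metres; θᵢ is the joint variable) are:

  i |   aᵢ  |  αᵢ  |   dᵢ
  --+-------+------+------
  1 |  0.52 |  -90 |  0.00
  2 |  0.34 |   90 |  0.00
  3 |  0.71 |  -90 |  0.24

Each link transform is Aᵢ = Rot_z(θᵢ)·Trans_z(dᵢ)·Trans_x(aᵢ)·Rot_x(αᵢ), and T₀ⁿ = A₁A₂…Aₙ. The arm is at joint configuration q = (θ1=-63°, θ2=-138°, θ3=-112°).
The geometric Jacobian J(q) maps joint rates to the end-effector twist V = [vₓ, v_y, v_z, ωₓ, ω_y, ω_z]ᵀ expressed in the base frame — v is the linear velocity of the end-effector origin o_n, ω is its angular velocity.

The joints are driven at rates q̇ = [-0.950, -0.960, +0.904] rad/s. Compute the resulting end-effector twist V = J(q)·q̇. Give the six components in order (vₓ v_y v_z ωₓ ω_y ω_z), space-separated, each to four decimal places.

o_n = [-0.4484, -0.5701, -0.1288]
J₁: ẑ×o_n = [0.5701, -0.4484, 0.0000], ω = ẑ
J2: z=[0.8910, 0.4540, 0.0000] o=[0.2361, -0.4633, 0.0000] → [-0.0585, 0.1148, 0.2156, 0.8910, 0.4540, 0.0000]
J3: z=[-0.3038, 0.5962, -0.7431] o=[0.1214, -0.2382, 0.2275] → [-0.4591, 0.3151, 0.4405, -0.3038, 0.5962, -0.7431]
V = J·q̇ = [-0.9004, 0.6006, 0.1912, -1.1300, 0.1031, -1.6218]

-0.9004 0.6006 0.1912 -1.1300 0.1031 -1.6218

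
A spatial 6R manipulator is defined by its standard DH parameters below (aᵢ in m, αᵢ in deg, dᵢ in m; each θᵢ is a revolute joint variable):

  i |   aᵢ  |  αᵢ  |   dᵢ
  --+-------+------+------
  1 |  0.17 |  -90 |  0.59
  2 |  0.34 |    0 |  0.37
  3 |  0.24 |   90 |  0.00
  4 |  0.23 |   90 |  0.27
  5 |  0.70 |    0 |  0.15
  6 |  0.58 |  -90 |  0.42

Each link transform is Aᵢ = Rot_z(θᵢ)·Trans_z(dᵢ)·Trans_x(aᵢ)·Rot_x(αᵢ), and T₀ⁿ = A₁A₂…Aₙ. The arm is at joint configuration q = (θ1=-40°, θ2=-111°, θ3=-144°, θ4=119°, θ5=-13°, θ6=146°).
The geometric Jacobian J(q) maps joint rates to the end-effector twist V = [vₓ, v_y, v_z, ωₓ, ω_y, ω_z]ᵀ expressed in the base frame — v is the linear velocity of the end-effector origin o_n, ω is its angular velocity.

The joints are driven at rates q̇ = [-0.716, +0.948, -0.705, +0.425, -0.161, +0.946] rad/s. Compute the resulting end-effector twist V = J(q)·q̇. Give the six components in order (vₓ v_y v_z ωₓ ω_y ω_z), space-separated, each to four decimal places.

0.0988 -0.7658 0.2601 0.5792 0.3280 -1.4892

o_n = [1.0431, 0.5582, 0.2970]
J₁: ẑ×o_n = [-0.5582, 1.0431, 0.0000], ω = ẑ
J2: z=[0.6428, 0.7660, 0.0000] o=[0.1302, -0.1093, 0.5900] → [-0.2244, 0.1883, -0.2702, 0.6428, 0.7660, 0.0000]
J3: z=[0.6428, 0.7660, 0.0000] o=[0.2747, 0.2525, 0.9074] → [-0.4676, 0.3924, -0.3921, 0.6428, 0.7660, 0.0000]
J4: z=[0.7399, -0.6209, -0.2588] o=[0.2271, 0.2924, 0.6756] → [0.3038, 0.0689, 0.7033, 0.7399, -0.6209, -0.2588]
J5: z=[0.1382, 0.5169, -0.8448] o=[0.5783, 0.2603, 0.7134] → [0.0364, -0.3351, -0.1991, 0.1382, 0.5169, -0.8448]
J6: z=[0.1382, 0.5169, -0.8448] o=[0.9316, 0.8376, 0.9469] → [-0.5719, -0.0044, -0.0963, 0.1382, 0.5169, -0.8448]
V = J·q̇ = [0.0988, -0.7658, 0.2601, 0.5792, 0.3280, -1.4892]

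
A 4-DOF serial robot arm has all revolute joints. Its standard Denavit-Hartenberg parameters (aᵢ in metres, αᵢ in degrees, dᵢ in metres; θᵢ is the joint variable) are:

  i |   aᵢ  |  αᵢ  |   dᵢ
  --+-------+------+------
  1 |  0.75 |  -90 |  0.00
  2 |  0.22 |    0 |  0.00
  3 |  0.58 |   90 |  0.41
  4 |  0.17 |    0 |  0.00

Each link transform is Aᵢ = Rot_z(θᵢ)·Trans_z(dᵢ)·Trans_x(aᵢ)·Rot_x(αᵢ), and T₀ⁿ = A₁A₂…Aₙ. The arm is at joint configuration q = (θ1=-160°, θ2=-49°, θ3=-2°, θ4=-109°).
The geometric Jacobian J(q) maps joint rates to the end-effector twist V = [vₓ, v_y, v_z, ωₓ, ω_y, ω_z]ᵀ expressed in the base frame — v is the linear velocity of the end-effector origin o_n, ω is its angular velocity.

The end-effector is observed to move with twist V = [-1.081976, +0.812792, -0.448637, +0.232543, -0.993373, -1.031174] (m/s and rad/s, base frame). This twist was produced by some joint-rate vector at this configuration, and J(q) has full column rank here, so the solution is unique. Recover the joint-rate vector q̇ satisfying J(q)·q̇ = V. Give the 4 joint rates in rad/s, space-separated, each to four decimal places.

o_n = [-1.0654, -0.6530, 0.5738]
J₁: ẑ×o_n = [0.6530, -1.0654, 0.0000], ω = ẑ
J2: z=[0.3420, -0.9397, 0.0000] o=[-0.7048, -0.2565, 0.0000] → [-0.5392, -0.1962, -0.4745, 0.3420, -0.9397, 0.0000]
J3: z=[0.3420, -0.9397, 0.0000] o=[-0.8404, -0.3059, 0.1660] → [-0.3831, -0.1395, -0.3302, 0.3420, -0.9397, 0.0000]
J4: z=[0.7303, 0.2658, 0.6293] o=[-1.0432, -0.8160, 0.6168] → [-0.1140, 0.0174, 0.1249, 0.7303, 0.2658, 0.6293]
q̇ = J⁺·V = [-0.9330, 0.6560, 0.3570, -0.1560]

-0.9330 0.6560 0.3570 -0.1560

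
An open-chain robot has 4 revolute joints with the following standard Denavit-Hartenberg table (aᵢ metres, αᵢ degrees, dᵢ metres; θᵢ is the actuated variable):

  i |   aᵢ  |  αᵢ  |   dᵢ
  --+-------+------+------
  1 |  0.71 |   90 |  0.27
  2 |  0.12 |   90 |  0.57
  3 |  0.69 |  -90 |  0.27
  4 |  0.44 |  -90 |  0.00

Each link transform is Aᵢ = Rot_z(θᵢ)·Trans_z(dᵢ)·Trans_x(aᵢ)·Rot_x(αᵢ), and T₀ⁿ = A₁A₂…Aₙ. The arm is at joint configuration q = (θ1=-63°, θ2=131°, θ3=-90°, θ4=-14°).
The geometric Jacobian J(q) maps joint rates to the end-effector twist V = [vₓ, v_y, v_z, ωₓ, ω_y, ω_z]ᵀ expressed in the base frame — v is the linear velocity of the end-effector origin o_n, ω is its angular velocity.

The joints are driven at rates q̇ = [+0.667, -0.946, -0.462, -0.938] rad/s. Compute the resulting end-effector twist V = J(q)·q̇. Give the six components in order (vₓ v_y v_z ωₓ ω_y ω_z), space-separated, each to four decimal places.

o_n = [0.9029, -0.5673, 0.6075]
J₁: ẑ×o_n = [0.5673, 0.9029, -0.0000], ω = ẑ
J2: z=[-0.8910, -0.4540, 0.0000] o=[0.3223, -0.6326, 0.2700] → [-0.1532, 0.3007, 0.2054, -0.8910, -0.4540, 0.0000]
J3: z=[0.3426, -0.6725, 0.6561] o=[-0.2213, -0.8212, 0.3606] → [-0.3327, 0.6529, 0.8430, 0.3426, -0.6725, 0.6561]
J4: z=[-0.2978, 0.5846, 0.7547] o=[0.4860, -0.6896, 0.5377] → [-0.0514, 0.3354, -0.2801, -0.2978, 0.5846, 0.7547]
V = J·q̇ = [0.7253, -0.2985, -0.3210, 0.9640, 0.1918, -0.3440]

0.7253 -0.2985 -0.3210 0.9640 0.1918 -0.3440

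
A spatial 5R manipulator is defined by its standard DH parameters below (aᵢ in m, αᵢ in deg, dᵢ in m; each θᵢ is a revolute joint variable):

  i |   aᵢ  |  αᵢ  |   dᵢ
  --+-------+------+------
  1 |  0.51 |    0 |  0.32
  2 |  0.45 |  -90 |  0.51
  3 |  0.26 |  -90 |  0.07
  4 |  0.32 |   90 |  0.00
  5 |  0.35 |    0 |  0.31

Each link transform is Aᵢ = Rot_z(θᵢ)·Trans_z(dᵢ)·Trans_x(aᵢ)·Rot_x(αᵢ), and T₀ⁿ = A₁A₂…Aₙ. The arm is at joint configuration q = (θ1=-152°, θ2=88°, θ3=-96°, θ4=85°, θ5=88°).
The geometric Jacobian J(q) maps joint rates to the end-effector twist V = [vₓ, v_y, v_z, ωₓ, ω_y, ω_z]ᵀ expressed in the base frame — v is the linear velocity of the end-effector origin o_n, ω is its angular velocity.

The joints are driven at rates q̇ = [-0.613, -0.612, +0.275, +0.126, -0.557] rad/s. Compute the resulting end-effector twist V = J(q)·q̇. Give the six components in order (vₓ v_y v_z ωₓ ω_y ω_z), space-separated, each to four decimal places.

o_n = [-0.3382, -1.0029, 1.4611]
J₁: ẑ×o_n = [1.0029, -0.3382, 0.0000], ω = ẑ
J2: z=[0.0000, 0.0000, 1.0000] o=[-0.4503, -0.2394, 0.3200] → [0.7635, 0.1121, -0.0000, 0.0000, 0.0000, 1.0000]
J3: z=[0.8988, 0.4384, 0.0000] o=[-0.2530, -0.6439, 0.8300] → [0.2766, -0.5672, -0.2854, 0.8988, 0.4384, 0.0000]
J4: z=[0.4360, -0.8939, 0.1045] o=[-0.2020, -0.5888, 1.0886] → [-0.2897, -0.1766, -0.3023, 0.4360, -0.8939, 0.1045]
J5: z=[0.0327, 0.1318, 0.9907] o=[-0.4898, -0.7259, 1.1163] → [0.3199, 0.1390, -0.0290, 0.0327, 0.1318, 0.9907]
V = J·q̇ = [-1.2207, -0.1169, -0.1004, 0.2839, -0.0655, -1.7637]

-1.2207 -0.1169 -0.1004 0.2839 -0.0655 -1.7637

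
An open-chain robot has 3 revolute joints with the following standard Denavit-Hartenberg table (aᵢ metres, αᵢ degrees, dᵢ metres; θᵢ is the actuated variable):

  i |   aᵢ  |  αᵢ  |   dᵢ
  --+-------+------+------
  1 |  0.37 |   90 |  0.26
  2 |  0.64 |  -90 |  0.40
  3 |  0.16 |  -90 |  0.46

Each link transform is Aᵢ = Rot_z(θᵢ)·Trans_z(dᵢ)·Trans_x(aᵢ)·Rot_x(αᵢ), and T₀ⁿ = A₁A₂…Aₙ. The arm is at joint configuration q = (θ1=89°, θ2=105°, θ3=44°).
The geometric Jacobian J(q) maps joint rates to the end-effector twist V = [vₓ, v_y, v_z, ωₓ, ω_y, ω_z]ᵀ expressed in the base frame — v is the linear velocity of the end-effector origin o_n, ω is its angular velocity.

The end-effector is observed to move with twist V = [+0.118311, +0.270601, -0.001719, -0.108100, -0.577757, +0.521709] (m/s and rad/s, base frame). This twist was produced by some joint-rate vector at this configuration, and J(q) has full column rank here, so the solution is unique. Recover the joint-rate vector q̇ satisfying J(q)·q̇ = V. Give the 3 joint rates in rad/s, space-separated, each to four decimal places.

o_n = [0.2841, -0.2748, 0.8703]
J₁: ẑ×o_n = [0.2748, 0.2841, -0.0000], ω = ẑ
J2: z=[0.9998, -0.0175, 0.0000] o=[0.0065, 0.3699, 0.2600] → [-0.0107, -0.6102, -0.6398, 0.9998, -0.0175, 0.0000]
J3: z=[-0.0169, -0.9658, -0.2588] o=[0.4035, 0.1973, 0.8782] → [-0.1146, 0.0308, -0.1074, -0.0169, -0.9658, -0.2588]
q̇ = J⁺·V = [0.6770, -0.0980, 0.6000]

0.6770 -0.0980 0.6000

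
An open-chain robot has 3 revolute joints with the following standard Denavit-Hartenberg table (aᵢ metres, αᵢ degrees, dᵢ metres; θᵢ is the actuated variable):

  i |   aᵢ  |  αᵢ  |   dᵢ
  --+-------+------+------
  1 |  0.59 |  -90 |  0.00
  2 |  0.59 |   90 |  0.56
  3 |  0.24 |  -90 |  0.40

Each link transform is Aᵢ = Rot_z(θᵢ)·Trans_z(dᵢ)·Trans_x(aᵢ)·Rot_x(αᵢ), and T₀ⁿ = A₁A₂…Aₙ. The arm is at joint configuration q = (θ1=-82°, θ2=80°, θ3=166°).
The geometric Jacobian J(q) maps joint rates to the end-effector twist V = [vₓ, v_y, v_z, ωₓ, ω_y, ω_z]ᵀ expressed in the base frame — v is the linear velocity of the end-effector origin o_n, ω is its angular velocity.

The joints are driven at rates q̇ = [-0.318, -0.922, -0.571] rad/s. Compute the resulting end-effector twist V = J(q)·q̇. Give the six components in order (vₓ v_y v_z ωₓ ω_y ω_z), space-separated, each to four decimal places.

o_n = [0.7576, -0.9497, -0.2822]
J₁: ẑ×o_n = [0.9497, 0.7576, -0.0000], ω = ẑ
J2: z=[0.9903, 0.1392, 0.0000] o=[0.0821, -0.5843, 0.0000] → [-0.0393, 0.2795, -0.4559, 0.9903, 0.1392, 0.0000]
J3: z=[0.1371, -0.9752, 0.1736] o=[0.6509, -0.6078, -0.5810] → [-0.2320, -0.0224, 0.0572, 0.1371, -0.9752, 0.1736]
V = J·q̇ = [-0.1333, -0.4858, 0.3877, -0.9913, 0.4285, -0.4172]

-0.1333 -0.4858 0.3877 -0.9913 0.4285 -0.4172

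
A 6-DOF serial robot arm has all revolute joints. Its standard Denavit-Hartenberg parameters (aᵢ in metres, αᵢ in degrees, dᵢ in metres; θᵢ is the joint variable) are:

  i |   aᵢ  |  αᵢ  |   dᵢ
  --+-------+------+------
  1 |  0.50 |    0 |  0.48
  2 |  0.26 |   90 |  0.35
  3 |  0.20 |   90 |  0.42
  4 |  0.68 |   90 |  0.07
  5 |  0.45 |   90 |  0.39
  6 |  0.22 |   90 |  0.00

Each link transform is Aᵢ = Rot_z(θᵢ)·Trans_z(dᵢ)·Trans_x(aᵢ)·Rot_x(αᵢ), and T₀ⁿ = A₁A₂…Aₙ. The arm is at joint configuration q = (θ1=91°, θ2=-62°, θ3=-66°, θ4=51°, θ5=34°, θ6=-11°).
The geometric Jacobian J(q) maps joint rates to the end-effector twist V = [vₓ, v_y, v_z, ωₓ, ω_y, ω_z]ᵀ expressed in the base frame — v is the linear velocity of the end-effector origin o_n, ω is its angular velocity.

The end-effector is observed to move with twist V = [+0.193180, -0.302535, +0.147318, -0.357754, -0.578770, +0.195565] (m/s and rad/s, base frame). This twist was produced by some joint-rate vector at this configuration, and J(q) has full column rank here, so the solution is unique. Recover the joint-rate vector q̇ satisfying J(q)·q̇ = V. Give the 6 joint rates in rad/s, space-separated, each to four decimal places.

o_n = [0.8701, -0.3375, -0.4881]
J₁: ẑ×o_n = [0.3375, 0.8701, -0.0000], ω = ẑ
J2: z=[0.0000, 0.0000, 1.0000] o=[-0.0087, 0.4999, 0.4800] → [0.8375, 0.8788, -0.0000, 0.0000, 0.0000, 1.0000]
J3: z=[0.4848, -0.8746, 0.0000] o=[0.2187, 0.6260, 0.8300] → [1.1528, 0.6390, 0.1026, 0.4848, -0.8746, 0.0000]
J4: z=[-0.7990, -0.4429, -0.4067] o=[0.4934, 0.2981, 0.6473] → [0.2443, -1.0603, 0.6747, -0.7990, -0.4429, -0.4067]
J5: z=[-0.0286, 0.7037, -0.7100] o=[0.8459, -0.1107, 0.2279] → [-0.6648, -0.0376, -0.0105, -0.0286, 0.7037, -0.7100]
J6: z=[0.9983, 0.0565, 0.0157] o=[0.8578, -0.1550, -0.3658] → [-0.0040, 0.1222, -0.1829, 0.9983, 0.0565, 0.0157]
q̇ = J⁺·V = [0.2970, -0.5190, 0.0500, 0.1170, -0.6620, -0.3080]

0.2970 -0.5190 0.0500 0.1170 -0.6620 -0.3080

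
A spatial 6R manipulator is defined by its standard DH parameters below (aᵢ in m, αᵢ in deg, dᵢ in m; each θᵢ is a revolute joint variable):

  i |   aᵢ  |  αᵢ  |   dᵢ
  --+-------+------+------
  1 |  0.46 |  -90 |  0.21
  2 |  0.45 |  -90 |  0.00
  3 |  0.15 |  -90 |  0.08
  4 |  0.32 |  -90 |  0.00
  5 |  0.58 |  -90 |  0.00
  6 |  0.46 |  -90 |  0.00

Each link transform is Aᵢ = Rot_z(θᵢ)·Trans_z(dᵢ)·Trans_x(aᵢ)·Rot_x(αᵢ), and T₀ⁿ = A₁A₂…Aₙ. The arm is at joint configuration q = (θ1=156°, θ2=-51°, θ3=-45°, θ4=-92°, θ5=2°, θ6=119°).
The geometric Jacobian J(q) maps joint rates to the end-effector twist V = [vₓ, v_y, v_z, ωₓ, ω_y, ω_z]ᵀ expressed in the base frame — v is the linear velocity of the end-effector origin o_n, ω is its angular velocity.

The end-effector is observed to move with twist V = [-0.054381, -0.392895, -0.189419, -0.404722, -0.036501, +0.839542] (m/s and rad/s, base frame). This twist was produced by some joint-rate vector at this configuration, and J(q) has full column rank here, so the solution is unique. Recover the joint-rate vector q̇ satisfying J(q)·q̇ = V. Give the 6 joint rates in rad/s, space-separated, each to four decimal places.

o_n = [-1.0131, 0.6548, -0.0658]
J₁: ẑ×o_n = [-0.6548, -1.0131, 0.0000], ω = ẑ
J2: z=[-0.4067, -0.9135, 0.0000] o=[-0.4202, 0.1871, 0.2100] → [0.2519, -0.1122, -0.7319, -0.4067, -0.9135, 0.0000]
J3: z=[-0.7100, 0.3161, -0.6293] o=[-0.6789, 0.3023, 0.5597] → [0.0241, -0.2338, -0.1447, -0.7100, 0.3161, -0.6293]
J4: z=[-0.1189, 0.8270, 0.5495] o=[-0.8399, 0.2578, 0.5918] → [-0.7620, -0.1734, 0.0961, -0.1189, 0.8270, 0.5495]
J5: z=[-0.7185, -0.4537, 0.5272] o=[-1.0592, 0.3641, 0.3844] → [0.0510, -0.2992, -0.1880, -0.7185, -0.4537, 0.5272]
J6: z=[0.1428, -0.8381, -0.5266] o=[-1.4540, 0.5399, -0.0024] → [0.1136, -0.2231, 0.3859, 0.1428, -0.8381, -0.5266]
q̇ = J⁺·V = [0.3820, -0.2060, -0.0530, -0.3510, 0.6960, -0.4750]

0.3820 -0.2060 -0.0530 -0.3510 0.6960 -0.4750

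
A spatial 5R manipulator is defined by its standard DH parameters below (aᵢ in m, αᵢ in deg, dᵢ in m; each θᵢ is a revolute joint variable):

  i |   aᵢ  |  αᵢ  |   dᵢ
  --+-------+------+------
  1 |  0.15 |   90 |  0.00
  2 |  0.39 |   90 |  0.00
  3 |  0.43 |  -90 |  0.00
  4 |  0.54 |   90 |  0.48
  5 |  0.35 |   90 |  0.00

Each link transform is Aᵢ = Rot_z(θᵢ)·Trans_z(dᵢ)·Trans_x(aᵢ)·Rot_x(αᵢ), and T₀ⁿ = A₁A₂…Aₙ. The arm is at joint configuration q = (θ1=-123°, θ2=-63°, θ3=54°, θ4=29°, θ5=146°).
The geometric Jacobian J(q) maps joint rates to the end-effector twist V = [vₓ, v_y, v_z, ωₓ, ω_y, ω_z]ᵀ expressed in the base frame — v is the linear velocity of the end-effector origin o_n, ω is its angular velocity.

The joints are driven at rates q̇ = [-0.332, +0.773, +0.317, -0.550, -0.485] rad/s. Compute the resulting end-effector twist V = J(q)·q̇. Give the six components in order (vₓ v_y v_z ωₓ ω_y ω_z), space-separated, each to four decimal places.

o_n = [-0.9691, 0.2003, -0.1451]
J₁: ẑ×o_n = [-0.2003, -0.9691, 0.0000], ω = ẑ
J2: z=[-0.8387, 0.5446, 0.0000] o=[-0.0817, -0.1258, 0.0000] → [-0.0790, -0.1217, 0.2099, -0.8387, 0.5446, 0.0000]
J3: z=[0.4853, 0.7473, -0.4540] o=[-0.1781, -0.2743, -0.3475] → [0.3667, 0.2609, 0.8214, 0.4853, 0.7473, -0.4540]
J4: z=[-0.2929, 0.6282, 0.7208] o=[-0.5324, -0.1811, -0.5727] → [-0.0063, -0.1895, 0.1626, -0.2929, 0.6282, 0.7208]
J5: z=[0.0250, 0.7587, -0.6510] o=[-1.1891, 0.0272, -0.3552] → [0.2721, -0.1485, -0.1626, 0.0250, 0.7587, -0.6510]
V = J·q̇ = [-0.0068, 0.4867, 0.4120, -0.3455, -0.0556, -0.5567]

-0.0068 0.4867 0.4120 -0.3455 -0.0556 -0.5567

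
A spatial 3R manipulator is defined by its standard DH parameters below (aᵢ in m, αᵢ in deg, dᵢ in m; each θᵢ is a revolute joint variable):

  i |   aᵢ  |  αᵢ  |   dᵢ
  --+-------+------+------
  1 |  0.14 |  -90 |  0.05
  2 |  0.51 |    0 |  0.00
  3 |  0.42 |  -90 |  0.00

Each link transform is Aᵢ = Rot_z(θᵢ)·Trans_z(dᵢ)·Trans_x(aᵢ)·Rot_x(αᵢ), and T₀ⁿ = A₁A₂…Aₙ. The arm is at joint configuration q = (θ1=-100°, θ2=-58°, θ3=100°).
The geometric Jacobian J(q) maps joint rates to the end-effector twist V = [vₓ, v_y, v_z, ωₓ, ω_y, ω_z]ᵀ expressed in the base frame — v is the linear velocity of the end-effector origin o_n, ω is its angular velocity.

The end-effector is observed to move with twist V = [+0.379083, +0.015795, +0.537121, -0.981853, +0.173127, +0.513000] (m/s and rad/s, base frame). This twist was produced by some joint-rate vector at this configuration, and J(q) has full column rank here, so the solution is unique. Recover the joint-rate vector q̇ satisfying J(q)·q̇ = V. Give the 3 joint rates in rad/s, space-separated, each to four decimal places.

o_n = [-0.1254, -0.7114, 0.2015]
J₁: ẑ×o_n = [0.7114, -0.1254, 0.0000], ω = ẑ
J2: z=[0.9848, -0.1736, 0.0000] o=[-0.0243, -0.1379, 0.0500] → [-0.0263, -0.1492, -0.5824, 0.9848, -0.1736, 0.0000]
J3: z=[0.9848, -0.1736, 0.0000] o=[-0.0712, -0.4040, 0.4825] → [0.0488, 0.2768, -0.3121, 0.9848, -0.1736, 0.0000]
q̇ = J⁺·V = [0.5130, -0.8360, -0.1610]

0.5130 -0.8360 -0.1610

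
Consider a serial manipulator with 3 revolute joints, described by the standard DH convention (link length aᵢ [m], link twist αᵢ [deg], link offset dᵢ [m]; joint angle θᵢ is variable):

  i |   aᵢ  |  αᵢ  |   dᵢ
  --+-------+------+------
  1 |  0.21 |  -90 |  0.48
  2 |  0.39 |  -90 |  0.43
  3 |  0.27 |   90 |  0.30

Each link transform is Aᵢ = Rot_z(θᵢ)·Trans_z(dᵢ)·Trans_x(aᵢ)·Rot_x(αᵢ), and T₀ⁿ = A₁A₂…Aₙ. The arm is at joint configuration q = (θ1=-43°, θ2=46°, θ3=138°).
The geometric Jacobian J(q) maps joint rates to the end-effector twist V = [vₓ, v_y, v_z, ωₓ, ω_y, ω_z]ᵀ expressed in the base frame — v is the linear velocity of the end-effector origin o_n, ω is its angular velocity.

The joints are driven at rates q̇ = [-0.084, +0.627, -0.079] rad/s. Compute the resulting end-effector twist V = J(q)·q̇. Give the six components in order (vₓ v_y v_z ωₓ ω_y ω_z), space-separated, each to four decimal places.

-0.1535 0.1070 0.0426 0.4692 0.4198 -0.0291

o_n = [0.2620, 0.0966, 0.1354]
J₁: ẑ×o_n = [-0.0966, 0.2620, 0.0000], ω = ẑ
J2: z=[0.6820, 0.7314, 0.0000] o=[0.1536, -0.1432, 0.4800] → [-0.2520, 0.2350, 0.0843, 0.6820, 0.7314, 0.0000]
J3: z=[-0.5261, 0.4906, -0.6947] o=[0.6450, -0.0135, 0.1995] → [0.0451, 0.2323, 0.1300, -0.5261, 0.4906, -0.6947]
V = J·q̇ = [-0.1535, 0.1070, 0.0426, 0.4692, 0.4198, -0.0291]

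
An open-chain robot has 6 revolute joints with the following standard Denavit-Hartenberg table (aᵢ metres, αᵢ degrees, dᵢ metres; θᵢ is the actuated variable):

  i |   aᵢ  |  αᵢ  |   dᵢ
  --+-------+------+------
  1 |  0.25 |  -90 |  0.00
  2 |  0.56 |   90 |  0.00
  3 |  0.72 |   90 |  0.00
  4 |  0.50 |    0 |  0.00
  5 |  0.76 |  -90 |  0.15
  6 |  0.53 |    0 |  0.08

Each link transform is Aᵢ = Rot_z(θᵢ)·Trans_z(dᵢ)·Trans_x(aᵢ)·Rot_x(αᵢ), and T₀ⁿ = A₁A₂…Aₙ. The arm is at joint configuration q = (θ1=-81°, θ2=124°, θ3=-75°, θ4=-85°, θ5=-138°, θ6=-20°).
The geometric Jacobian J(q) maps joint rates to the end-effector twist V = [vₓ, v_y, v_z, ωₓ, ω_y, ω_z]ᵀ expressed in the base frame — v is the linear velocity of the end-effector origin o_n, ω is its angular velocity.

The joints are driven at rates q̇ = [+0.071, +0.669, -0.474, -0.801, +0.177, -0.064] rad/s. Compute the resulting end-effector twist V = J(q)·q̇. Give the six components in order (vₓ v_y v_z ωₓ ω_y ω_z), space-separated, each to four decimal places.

0.1252 -0.1978 -0.4581 0.6695 0.8123 -0.1992

o_n = [0.1786, -0.3728, -0.3222]
J₁: ẑ×o_n = [0.3728, 0.1786, -0.0000], ω = ẑ
J2: z=[0.9877, 0.1564, 0.0000] o=[0.0391, -0.2469, 0.0000] → [-0.0504, 0.3183, -0.1462, 0.9877, 0.1564, 0.0000]
J3: z=[0.1297, -0.8188, -0.5592] o=[-0.0099, 0.0624, -0.4643] → [-0.3597, -0.1238, 0.0979, 0.1297, -0.8188, -0.5592]
J4: z=[-0.1711, -0.5740, 0.8008] o=[-0.7131, 0.0565, -0.6188] → [0.1736, 0.7648, 0.5853, -0.1711, -0.5740, 0.8008]
J5: z=[-0.1711, -0.5740, 0.8008] o=[-0.8202, 0.4640, -0.3496] → [0.6544, 0.8046, 0.7165, -0.1711, -0.5740, 0.8008]
J6: z=[0.5712, 0.6044, 0.5553] o=[-0.2358, -0.0420, -0.4000] → [0.2307, 0.1857, -0.4395, 0.5712, 0.6044, 0.5553]
V = J·q̇ = [0.1252, -0.1978, -0.4581, 0.6695, 0.8123, -0.1992]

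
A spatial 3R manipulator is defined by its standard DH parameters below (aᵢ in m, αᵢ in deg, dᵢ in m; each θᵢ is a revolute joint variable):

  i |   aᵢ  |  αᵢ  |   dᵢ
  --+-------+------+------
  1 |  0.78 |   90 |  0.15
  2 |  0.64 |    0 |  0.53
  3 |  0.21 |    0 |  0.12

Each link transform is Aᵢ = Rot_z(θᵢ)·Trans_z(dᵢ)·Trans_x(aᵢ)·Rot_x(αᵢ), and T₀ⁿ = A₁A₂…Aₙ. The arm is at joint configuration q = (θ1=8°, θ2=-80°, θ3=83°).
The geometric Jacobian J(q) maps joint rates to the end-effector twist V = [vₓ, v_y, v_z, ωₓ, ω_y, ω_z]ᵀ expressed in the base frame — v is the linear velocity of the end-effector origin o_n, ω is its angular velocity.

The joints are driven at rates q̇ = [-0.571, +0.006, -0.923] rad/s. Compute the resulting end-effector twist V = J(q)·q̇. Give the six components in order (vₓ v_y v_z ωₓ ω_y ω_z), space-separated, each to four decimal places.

o_n = [1.1806, -0.4905, -0.4693]
J₁: ẑ×o_n = [0.4905, 1.1806, -0.0000], ω = ẑ
J2: z=[0.1392, -0.9903, 0.0000] o=[0.7724, 0.1086, 0.1500] → [0.6133, 0.0862, 0.3208, 0.1392, -0.9903, 0.0000]
J3: z=[0.1392, -0.9903, 0.0000] o=[0.9562, -0.4008, -0.4803] → [-0.0109, -0.0015, 0.2097, 0.1392, -0.9903, 0.0000]
V = J·q̇ = [-0.2663, -0.6722, -0.1916, -0.1276, 0.9081, -0.5710]

-0.2663 -0.6722 -0.1916 -0.1276 0.9081 -0.5710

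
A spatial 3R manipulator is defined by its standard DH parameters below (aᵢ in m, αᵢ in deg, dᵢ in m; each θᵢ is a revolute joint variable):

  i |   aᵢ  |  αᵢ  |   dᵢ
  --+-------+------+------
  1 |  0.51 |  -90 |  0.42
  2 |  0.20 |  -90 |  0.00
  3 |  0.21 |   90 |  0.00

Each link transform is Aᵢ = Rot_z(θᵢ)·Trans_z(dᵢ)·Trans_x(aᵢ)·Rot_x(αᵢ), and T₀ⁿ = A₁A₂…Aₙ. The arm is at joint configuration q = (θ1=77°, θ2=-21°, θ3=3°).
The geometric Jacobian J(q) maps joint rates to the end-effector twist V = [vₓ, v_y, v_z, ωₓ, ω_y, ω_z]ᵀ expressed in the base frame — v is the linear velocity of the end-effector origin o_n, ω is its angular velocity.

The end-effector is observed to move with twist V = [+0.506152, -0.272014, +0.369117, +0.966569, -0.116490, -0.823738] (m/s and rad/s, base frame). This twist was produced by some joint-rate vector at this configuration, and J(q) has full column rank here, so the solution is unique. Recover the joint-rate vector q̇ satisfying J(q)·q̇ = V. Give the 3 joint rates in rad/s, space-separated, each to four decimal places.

-0.5530 -0.9680 0.2900

o_n = [0.2115, 0.8672, 0.5668]
J₁: ẑ×o_n = [-0.8672, 0.2115, 0.0000], ω = ẑ
J2: z=[-0.9744, 0.2250, 0.0000] o=[0.1147, 0.4969, 0.4200] → [0.0330, 0.1431, -0.3825, -0.9744, 0.2250, 0.0000]
J3: z=[0.0806, 0.3492, -0.9336] o=[0.1567, 0.6789, 0.4917] → [0.2020, -0.0572, -0.0039, 0.0806, 0.3492, -0.9336]
q̇ = J⁺·V = [-0.5530, -0.9680, 0.2900]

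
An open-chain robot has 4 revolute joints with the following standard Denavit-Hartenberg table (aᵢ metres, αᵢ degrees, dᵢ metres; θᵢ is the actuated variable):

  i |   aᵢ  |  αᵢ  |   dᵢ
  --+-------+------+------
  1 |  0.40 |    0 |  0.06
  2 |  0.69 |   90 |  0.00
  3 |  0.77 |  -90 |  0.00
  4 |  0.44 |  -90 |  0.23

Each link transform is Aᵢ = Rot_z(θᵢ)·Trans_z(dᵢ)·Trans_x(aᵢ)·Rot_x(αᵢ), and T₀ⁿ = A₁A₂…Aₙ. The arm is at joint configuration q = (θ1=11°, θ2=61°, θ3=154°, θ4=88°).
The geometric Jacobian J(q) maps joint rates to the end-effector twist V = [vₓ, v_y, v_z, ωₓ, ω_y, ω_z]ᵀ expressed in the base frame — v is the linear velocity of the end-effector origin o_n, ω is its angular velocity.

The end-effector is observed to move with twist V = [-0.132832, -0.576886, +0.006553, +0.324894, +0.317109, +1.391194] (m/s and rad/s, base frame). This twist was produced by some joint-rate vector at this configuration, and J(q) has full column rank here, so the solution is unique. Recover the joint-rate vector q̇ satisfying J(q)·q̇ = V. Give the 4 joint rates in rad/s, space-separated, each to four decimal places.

o_n = [-0.0616, 0.1012, 0.1976]
J₁: ẑ×o_n = [-0.1012, -0.0616, 0.0000], ω = ẑ
J2: z=[0.0000, 0.0000, 1.0000] o=[0.3927, 0.0763, 0.0600] → [-0.0249, -0.4543, 0.0000, 0.0000, 0.0000, 1.0000]
J3: z=[0.9511, -0.3090, 0.0000] o=[0.6059, 0.7326, 0.0600] → [-0.0425, -0.1308, -0.8067, 0.9511, -0.3090, 0.0000]
J4: z=[-0.1355, -0.4169, -0.8988] o=[0.3920, 0.0744, 0.3975] → [0.1075, 0.3806, -0.1928, -0.1355, -0.4169, -0.8988]
q̇ = J⁺·V = [0.1460, 0.4210, 0.2110, -0.9170]

0.1460 0.4210 0.2110 -0.9170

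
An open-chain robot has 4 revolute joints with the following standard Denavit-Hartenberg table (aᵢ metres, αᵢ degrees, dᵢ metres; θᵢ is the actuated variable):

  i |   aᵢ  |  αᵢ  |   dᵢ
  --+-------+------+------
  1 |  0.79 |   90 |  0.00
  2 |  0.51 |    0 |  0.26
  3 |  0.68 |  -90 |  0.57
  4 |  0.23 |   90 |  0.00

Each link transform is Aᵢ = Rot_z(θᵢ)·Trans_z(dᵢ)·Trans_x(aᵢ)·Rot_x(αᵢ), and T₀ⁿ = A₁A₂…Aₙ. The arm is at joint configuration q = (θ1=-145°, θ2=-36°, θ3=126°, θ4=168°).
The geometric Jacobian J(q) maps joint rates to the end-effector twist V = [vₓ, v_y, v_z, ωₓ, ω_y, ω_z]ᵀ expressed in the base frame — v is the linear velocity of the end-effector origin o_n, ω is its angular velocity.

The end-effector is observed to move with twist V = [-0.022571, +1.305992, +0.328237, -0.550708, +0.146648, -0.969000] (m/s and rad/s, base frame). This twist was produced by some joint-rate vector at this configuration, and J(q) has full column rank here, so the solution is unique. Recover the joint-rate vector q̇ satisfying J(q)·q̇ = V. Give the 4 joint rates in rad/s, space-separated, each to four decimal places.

o_n = [-1.4338, -0.0491, 0.1553]
J₁: ẑ×o_n = [0.0491, -1.4338, 0.0000], ω = ẑ
J2: z=[-0.5736, 0.8192, 0.0000] o=[-0.6471, -0.4531, 0.0000] → [0.1272, 0.0891, 0.4126, -0.5736, 0.8192, 0.0000]
J3: z=[-0.5736, 0.8192, 0.0000] o=[-1.1342, -0.4768, -0.2998] → [0.3727, 0.2610, 0.0000, -0.5736, 0.8192, 0.0000]
J4: z=[0.8192, 0.5736, 0.0000] o=[-1.4612, -0.0099, 0.3802] → [-0.1290, 0.1843, -0.0478, 0.8192, 0.5736, 0.0000]
q̇ = J⁺·V = [-0.9690, 0.7530, -0.3170, -0.3670]

-0.9690 0.7530 -0.3170 -0.3670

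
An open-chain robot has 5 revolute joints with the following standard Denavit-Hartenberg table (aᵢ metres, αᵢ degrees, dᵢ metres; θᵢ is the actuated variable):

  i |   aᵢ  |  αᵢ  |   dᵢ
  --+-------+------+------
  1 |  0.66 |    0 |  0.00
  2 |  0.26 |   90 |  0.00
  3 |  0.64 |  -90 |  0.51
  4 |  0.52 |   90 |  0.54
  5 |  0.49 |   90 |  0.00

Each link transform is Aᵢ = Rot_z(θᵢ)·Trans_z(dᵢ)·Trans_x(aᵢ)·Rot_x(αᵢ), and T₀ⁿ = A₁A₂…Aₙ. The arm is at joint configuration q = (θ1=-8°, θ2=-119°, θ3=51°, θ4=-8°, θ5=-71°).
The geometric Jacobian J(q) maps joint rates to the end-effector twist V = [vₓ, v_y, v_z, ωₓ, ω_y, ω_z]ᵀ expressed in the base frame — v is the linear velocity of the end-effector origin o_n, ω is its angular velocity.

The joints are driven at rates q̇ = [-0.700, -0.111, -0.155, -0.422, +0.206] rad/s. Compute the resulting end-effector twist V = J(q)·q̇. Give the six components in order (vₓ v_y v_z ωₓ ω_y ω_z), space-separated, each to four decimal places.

-0.7766 0.4747 -0.0557 -0.2256 -0.2180 -1.0989

o_n = [-0.4471, -0.5479, 1.0686]
J₁: ẑ×o_n = [0.5479, -0.4471, 0.0000], ω = ẑ
J2: z=[0.0000, 0.0000, 1.0000] o=[0.6536, -0.0919, 0.0000] → [0.4561, -1.1007, 0.0000, 0.0000, 0.0000, 1.0000]
J3: z=[-0.7986, 0.6018, 0.0000] o=[0.4971, -0.2995, 0.0000] → [0.6431, 0.8534, 0.7666, -0.7986, 0.6018, 0.0000]
J4: z=[0.4677, 0.6207, 0.6293] o=[-0.1526, -0.3142, 0.4974] → [0.5016, -0.4525, 0.0735, 0.4677, 0.6207, 0.6293]
J5: z=[-0.7382, 0.6659, -0.1082] o=[-0.1529, -0.1943, 1.2374] → [-0.1506, -0.0928, 0.4569, -0.7382, 0.6659, -0.1082]
V = J·q̇ = [-0.7766, 0.4747, -0.0557, -0.2256, -0.2180, -1.0989]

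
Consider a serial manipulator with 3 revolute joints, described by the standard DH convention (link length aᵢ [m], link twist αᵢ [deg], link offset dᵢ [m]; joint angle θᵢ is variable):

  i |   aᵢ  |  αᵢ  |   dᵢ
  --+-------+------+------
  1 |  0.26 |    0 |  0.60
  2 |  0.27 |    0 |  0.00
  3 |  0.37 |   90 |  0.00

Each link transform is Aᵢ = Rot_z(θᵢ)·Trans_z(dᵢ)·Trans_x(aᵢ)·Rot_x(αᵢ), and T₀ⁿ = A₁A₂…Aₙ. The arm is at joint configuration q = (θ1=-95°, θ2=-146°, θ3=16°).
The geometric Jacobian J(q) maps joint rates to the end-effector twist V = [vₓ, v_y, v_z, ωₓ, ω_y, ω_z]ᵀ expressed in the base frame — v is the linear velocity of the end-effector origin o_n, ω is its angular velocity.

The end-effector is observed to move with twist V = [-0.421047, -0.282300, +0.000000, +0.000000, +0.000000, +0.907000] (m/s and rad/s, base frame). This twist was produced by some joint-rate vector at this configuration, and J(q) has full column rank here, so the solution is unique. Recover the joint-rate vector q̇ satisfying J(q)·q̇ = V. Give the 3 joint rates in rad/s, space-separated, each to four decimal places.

o_n = [-0.4152, 0.2388, 0.6000]
J₁: ẑ×o_n = [-0.2388, -0.4152, 0.0000], ω = ẑ
J2: z=[0.0000, 0.0000, 1.0000] o=[-0.0227, -0.2590, 0.6000] → [-0.4978, -0.3925, 0.0000, 0.0000, 0.0000, 1.0000]
J3: z=[0.0000, 0.0000, 1.0000] o=[-0.1536, -0.0229, 0.6000] → [-0.2616, -0.2616, 0.0000, 0.0000, 0.0000, 1.0000]
q̇ = J⁺·V = [-0.3420, 0.7450, 0.5040]

-0.3420 0.7450 0.5040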